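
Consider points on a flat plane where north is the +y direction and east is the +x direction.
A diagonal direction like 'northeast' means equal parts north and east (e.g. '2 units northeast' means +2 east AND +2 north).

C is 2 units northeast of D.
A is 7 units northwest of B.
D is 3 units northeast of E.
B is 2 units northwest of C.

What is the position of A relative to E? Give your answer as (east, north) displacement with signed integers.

Answer: A is at (east=-4, north=14) relative to E.

Derivation:
Place E at the origin (east=0, north=0).
  D is 3 units northeast of E: delta (east=+3, north=+3); D at (east=3, north=3).
  C is 2 units northeast of D: delta (east=+2, north=+2); C at (east=5, north=5).
  B is 2 units northwest of C: delta (east=-2, north=+2); B at (east=3, north=7).
  A is 7 units northwest of B: delta (east=-7, north=+7); A at (east=-4, north=14).
Therefore A relative to E: (east=-4, north=14).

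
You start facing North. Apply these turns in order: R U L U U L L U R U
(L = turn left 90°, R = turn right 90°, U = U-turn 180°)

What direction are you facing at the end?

Answer: Final heading: East

Derivation:
Start: North
  R (right (90° clockwise)) -> East
  U (U-turn (180°)) -> West
  L (left (90° counter-clockwise)) -> South
  U (U-turn (180°)) -> North
  U (U-turn (180°)) -> South
  L (left (90° counter-clockwise)) -> East
  L (left (90° counter-clockwise)) -> North
  U (U-turn (180°)) -> South
  R (right (90° clockwise)) -> West
  U (U-turn (180°)) -> East
Final: East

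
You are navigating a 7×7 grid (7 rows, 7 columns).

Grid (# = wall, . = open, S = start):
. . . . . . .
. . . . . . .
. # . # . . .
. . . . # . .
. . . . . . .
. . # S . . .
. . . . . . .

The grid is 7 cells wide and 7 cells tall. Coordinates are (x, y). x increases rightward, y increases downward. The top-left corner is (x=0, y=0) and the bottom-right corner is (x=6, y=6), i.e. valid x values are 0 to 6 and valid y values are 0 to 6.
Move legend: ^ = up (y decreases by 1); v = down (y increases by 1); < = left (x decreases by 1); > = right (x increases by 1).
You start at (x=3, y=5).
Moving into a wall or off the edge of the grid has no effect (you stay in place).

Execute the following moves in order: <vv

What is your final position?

Start: (x=3, y=5)
  < (left): blocked, stay at (x=3, y=5)
  v (down): (x=3, y=5) -> (x=3, y=6)
  v (down): blocked, stay at (x=3, y=6)
Final: (x=3, y=6)

Answer: Final position: (x=3, y=6)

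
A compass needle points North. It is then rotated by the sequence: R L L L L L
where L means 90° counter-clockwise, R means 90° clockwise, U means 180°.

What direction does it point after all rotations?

Start: North
  R (right (90° clockwise)) -> East
  L (left (90° counter-clockwise)) -> North
  L (left (90° counter-clockwise)) -> West
  L (left (90° counter-clockwise)) -> South
  L (left (90° counter-clockwise)) -> East
  L (left (90° counter-clockwise)) -> North
Final: North

Answer: Final heading: North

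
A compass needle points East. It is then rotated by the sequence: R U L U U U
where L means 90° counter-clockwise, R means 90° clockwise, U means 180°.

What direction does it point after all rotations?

Start: East
  R (right (90° clockwise)) -> South
  U (U-turn (180°)) -> North
  L (left (90° counter-clockwise)) -> West
  U (U-turn (180°)) -> East
  U (U-turn (180°)) -> West
  U (U-turn (180°)) -> East
Final: East

Answer: Final heading: East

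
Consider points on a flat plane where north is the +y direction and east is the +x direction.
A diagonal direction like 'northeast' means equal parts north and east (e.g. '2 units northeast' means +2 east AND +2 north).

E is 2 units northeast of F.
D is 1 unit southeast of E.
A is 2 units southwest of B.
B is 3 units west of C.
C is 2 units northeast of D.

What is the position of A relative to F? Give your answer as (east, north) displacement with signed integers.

Answer: A is at (east=0, north=1) relative to F.

Derivation:
Place F at the origin (east=0, north=0).
  E is 2 units northeast of F: delta (east=+2, north=+2); E at (east=2, north=2).
  D is 1 unit southeast of E: delta (east=+1, north=-1); D at (east=3, north=1).
  C is 2 units northeast of D: delta (east=+2, north=+2); C at (east=5, north=3).
  B is 3 units west of C: delta (east=-3, north=+0); B at (east=2, north=3).
  A is 2 units southwest of B: delta (east=-2, north=-2); A at (east=0, north=1).
Therefore A relative to F: (east=0, north=1).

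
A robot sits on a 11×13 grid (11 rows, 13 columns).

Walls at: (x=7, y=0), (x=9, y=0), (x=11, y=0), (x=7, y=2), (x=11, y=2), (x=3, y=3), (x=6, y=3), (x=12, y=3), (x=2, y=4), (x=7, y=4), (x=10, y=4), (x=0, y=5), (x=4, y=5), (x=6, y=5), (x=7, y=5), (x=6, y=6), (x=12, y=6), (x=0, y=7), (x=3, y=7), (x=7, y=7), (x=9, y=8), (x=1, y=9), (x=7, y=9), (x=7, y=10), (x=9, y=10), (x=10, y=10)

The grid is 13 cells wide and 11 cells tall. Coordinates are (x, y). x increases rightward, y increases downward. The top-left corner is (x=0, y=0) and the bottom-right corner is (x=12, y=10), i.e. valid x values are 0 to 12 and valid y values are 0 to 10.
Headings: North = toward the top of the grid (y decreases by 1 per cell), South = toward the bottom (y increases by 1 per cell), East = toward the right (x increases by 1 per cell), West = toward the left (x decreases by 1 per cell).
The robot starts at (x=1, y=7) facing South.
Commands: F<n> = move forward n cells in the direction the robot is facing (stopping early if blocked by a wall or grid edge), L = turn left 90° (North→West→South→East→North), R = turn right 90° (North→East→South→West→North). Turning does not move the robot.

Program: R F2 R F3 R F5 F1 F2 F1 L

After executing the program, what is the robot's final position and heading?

Answer: Final position: (x=1, y=4), facing North

Derivation:
Start: (x=1, y=7), facing South
  R: turn right, now facing West
  F2: move forward 0/2 (blocked), now at (x=1, y=7)
  R: turn right, now facing North
  F3: move forward 3, now at (x=1, y=4)
  R: turn right, now facing East
  F5: move forward 0/5 (blocked), now at (x=1, y=4)
  F1: move forward 0/1 (blocked), now at (x=1, y=4)
  F2: move forward 0/2 (blocked), now at (x=1, y=4)
  F1: move forward 0/1 (blocked), now at (x=1, y=4)
  L: turn left, now facing North
Final: (x=1, y=4), facing North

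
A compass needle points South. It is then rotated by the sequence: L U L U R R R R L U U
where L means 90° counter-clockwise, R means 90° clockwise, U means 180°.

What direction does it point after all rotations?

Answer: Final heading: West

Derivation:
Start: South
  L (left (90° counter-clockwise)) -> East
  U (U-turn (180°)) -> West
  L (left (90° counter-clockwise)) -> South
  U (U-turn (180°)) -> North
  R (right (90° clockwise)) -> East
  R (right (90° clockwise)) -> South
  R (right (90° clockwise)) -> West
  R (right (90° clockwise)) -> North
  L (left (90° counter-clockwise)) -> West
  U (U-turn (180°)) -> East
  U (U-turn (180°)) -> West
Final: West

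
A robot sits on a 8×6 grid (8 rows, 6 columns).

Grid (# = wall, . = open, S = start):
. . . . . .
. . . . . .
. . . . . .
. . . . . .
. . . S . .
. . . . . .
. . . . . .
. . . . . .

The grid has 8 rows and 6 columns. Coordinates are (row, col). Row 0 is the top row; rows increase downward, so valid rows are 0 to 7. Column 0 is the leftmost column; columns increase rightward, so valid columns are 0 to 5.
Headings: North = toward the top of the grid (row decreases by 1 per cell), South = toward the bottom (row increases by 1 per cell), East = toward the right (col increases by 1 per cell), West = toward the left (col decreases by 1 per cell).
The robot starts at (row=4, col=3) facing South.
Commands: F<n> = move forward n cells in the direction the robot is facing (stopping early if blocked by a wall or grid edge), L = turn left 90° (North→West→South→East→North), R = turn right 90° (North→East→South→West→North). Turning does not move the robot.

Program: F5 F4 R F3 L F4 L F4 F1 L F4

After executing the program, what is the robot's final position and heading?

Start: (row=4, col=3), facing South
  F5: move forward 3/5 (blocked), now at (row=7, col=3)
  F4: move forward 0/4 (blocked), now at (row=7, col=3)
  R: turn right, now facing West
  F3: move forward 3, now at (row=7, col=0)
  L: turn left, now facing South
  F4: move forward 0/4 (blocked), now at (row=7, col=0)
  L: turn left, now facing East
  F4: move forward 4, now at (row=7, col=4)
  F1: move forward 1, now at (row=7, col=5)
  L: turn left, now facing North
  F4: move forward 4, now at (row=3, col=5)
Final: (row=3, col=5), facing North

Answer: Final position: (row=3, col=5), facing North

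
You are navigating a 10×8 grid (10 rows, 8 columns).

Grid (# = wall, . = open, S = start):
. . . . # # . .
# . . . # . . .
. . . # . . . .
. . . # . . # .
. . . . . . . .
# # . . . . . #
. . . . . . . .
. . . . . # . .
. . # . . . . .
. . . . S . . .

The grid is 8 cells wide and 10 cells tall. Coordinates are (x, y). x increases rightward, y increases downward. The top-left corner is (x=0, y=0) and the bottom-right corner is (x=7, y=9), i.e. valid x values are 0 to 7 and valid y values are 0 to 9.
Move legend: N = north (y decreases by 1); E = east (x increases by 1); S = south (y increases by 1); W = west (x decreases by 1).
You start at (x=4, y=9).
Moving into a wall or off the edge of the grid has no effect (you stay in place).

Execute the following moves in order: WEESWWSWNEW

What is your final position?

Answer: Final position: (x=2, y=9)

Derivation:
Start: (x=4, y=9)
  W (west): (x=4, y=9) -> (x=3, y=9)
  E (east): (x=3, y=9) -> (x=4, y=9)
  E (east): (x=4, y=9) -> (x=5, y=9)
  S (south): blocked, stay at (x=5, y=9)
  W (west): (x=5, y=9) -> (x=4, y=9)
  W (west): (x=4, y=9) -> (x=3, y=9)
  S (south): blocked, stay at (x=3, y=9)
  W (west): (x=3, y=9) -> (x=2, y=9)
  N (north): blocked, stay at (x=2, y=9)
  E (east): (x=2, y=9) -> (x=3, y=9)
  W (west): (x=3, y=9) -> (x=2, y=9)
Final: (x=2, y=9)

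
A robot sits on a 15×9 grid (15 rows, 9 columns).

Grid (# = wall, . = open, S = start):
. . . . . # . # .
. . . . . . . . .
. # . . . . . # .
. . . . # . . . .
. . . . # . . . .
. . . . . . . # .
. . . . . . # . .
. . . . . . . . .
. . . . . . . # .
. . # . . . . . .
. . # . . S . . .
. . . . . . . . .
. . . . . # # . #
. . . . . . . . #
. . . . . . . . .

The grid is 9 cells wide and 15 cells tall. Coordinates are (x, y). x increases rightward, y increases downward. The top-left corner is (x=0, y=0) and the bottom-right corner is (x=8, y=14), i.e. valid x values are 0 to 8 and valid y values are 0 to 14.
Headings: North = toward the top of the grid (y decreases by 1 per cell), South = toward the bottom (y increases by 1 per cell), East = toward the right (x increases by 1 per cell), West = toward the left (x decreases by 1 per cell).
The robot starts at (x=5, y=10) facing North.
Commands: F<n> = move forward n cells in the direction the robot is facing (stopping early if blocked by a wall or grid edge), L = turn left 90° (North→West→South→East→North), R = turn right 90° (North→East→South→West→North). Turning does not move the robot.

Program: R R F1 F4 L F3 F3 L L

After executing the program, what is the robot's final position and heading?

Answer: Final position: (x=8, y=11), facing West

Derivation:
Start: (x=5, y=10), facing North
  R: turn right, now facing East
  R: turn right, now facing South
  F1: move forward 1, now at (x=5, y=11)
  F4: move forward 0/4 (blocked), now at (x=5, y=11)
  L: turn left, now facing East
  F3: move forward 3, now at (x=8, y=11)
  F3: move forward 0/3 (blocked), now at (x=8, y=11)
  L: turn left, now facing North
  L: turn left, now facing West
Final: (x=8, y=11), facing West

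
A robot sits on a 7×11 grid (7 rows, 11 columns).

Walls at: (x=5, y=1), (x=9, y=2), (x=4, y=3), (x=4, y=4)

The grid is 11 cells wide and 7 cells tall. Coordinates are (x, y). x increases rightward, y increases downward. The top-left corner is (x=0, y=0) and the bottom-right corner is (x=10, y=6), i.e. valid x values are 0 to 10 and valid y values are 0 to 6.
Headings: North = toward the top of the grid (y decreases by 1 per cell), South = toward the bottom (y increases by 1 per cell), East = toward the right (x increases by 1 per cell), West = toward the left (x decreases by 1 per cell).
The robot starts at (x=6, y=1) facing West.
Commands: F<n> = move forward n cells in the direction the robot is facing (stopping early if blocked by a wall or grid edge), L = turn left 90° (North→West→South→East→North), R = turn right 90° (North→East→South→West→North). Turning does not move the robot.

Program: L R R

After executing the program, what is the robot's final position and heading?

Answer: Final position: (x=6, y=1), facing North

Derivation:
Start: (x=6, y=1), facing West
  L: turn left, now facing South
  R: turn right, now facing West
  R: turn right, now facing North
Final: (x=6, y=1), facing North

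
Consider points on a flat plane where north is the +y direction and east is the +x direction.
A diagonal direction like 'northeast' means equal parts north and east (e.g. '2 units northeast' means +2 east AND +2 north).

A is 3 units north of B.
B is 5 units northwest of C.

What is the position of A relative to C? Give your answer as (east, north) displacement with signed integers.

Answer: A is at (east=-5, north=8) relative to C.

Derivation:
Place C at the origin (east=0, north=0).
  B is 5 units northwest of C: delta (east=-5, north=+5); B at (east=-5, north=5).
  A is 3 units north of B: delta (east=+0, north=+3); A at (east=-5, north=8).
Therefore A relative to C: (east=-5, north=8).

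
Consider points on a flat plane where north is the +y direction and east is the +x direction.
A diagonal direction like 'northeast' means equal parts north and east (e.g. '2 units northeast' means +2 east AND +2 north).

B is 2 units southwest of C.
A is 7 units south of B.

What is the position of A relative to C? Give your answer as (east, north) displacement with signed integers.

Answer: A is at (east=-2, north=-9) relative to C.

Derivation:
Place C at the origin (east=0, north=0).
  B is 2 units southwest of C: delta (east=-2, north=-2); B at (east=-2, north=-2).
  A is 7 units south of B: delta (east=+0, north=-7); A at (east=-2, north=-9).
Therefore A relative to C: (east=-2, north=-9).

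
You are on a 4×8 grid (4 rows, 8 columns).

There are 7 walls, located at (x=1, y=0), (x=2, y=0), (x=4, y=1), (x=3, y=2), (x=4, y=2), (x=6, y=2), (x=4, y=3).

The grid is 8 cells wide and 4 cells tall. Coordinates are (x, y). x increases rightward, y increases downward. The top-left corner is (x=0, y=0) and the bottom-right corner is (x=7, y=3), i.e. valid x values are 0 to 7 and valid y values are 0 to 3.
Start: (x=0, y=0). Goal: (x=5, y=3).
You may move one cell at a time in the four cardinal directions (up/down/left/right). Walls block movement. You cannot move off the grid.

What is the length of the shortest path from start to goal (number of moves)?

Answer: Shortest path length: 10

Derivation:
BFS from (x=0, y=0) until reaching (x=5, y=3):
  Distance 0: (x=0, y=0)
  Distance 1: (x=0, y=1)
  Distance 2: (x=1, y=1), (x=0, y=2)
  Distance 3: (x=2, y=1), (x=1, y=2), (x=0, y=3)
  Distance 4: (x=3, y=1), (x=2, y=2), (x=1, y=3)
  Distance 5: (x=3, y=0), (x=2, y=3)
  Distance 6: (x=4, y=0), (x=3, y=3)
  Distance 7: (x=5, y=0)
  Distance 8: (x=6, y=0), (x=5, y=1)
  Distance 9: (x=7, y=0), (x=6, y=1), (x=5, y=2)
  Distance 10: (x=7, y=1), (x=5, y=3)  <- goal reached here
One shortest path (10 moves): (x=0, y=0) -> (x=0, y=1) -> (x=1, y=1) -> (x=2, y=1) -> (x=3, y=1) -> (x=3, y=0) -> (x=4, y=0) -> (x=5, y=0) -> (x=5, y=1) -> (x=5, y=2) -> (x=5, y=3)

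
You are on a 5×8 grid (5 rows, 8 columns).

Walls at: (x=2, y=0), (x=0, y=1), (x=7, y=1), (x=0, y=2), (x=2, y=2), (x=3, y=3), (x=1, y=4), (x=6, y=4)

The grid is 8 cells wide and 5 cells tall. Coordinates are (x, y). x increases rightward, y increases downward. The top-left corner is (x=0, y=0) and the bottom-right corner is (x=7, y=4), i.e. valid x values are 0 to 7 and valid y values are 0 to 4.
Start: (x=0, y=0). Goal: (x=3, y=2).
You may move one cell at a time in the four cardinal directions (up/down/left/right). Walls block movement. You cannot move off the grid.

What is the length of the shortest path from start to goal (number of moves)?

BFS from (x=0, y=0) until reaching (x=3, y=2):
  Distance 0: (x=0, y=0)
  Distance 1: (x=1, y=0)
  Distance 2: (x=1, y=1)
  Distance 3: (x=2, y=1), (x=1, y=2)
  Distance 4: (x=3, y=1), (x=1, y=3)
  Distance 5: (x=3, y=0), (x=4, y=1), (x=3, y=2), (x=0, y=3), (x=2, y=3)  <- goal reached here
One shortest path (5 moves): (x=0, y=0) -> (x=1, y=0) -> (x=1, y=1) -> (x=2, y=1) -> (x=3, y=1) -> (x=3, y=2)

Answer: Shortest path length: 5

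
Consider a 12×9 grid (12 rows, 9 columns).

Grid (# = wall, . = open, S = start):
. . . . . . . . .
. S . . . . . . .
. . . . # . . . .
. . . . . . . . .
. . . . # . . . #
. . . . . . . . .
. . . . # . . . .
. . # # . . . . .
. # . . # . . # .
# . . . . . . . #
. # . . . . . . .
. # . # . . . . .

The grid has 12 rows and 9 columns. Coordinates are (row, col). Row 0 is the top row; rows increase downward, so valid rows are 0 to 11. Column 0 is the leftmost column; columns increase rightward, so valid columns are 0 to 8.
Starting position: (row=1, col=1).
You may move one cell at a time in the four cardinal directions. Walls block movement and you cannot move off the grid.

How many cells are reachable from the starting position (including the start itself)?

Answer: Reachable cells: 92

Derivation:
BFS flood-fill from (row=1, col=1):
  Distance 0: (row=1, col=1)
  Distance 1: (row=0, col=1), (row=1, col=0), (row=1, col=2), (row=2, col=1)
  Distance 2: (row=0, col=0), (row=0, col=2), (row=1, col=3), (row=2, col=0), (row=2, col=2), (row=3, col=1)
  Distance 3: (row=0, col=3), (row=1, col=4), (row=2, col=3), (row=3, col=0), (row=3, col=2), (row=4, col=1)
  Distance 4: (row=0, col=4), (row=1, col=5), (row=3, col=3), (row=4, col=0), (row=4, col=2), (row=5, col=1)
  Distance 5: (row=0, col=5), (row=1, col=6), (row=2, col=5), (row=3, col=4), (row=4, col=3), (row=5, col=0), (row=5, col=2), (row=6, col=1)
  Distance 6: (row=0, col=6), (row=1, col=7), (row=2, col=6), (row=3, col=5), (row=5, col=3), (row=6, col=0), (row=6, col=2), (row=7, col=1)
  Distance 7: (row=0, col=7), (row=1, col=8), (row=2, col=7), (row=3, col=6), (row=4, col=5), (row=5, col=4), (row=6, col=3), (row=7, col=0)
  Distance 8: (row=0, col=8), (row=2, col=8), (row=3, col=7), (row=4, col=6), (row=5, col=5), (row=8, col=0)
  Distance 9: (row=3, col=8), (row=4, col=7), (row=5, col=6), (row=6, col=5)
  Distance 10: (row=5, col=7), (row=6, col=6), (row=7, col=5)
  Distance 11: (row=5, col=8), (row=6, col=7), (row=7, col=4), (row=7, col=6), (row=8, col=5)
  Distance 12: (row=6, col=8), (row=7, col=7), (row=8, col=6), (row=9, col=5)
  Distance 13: (row=7, col=8), (row=9, col=4), (row=9, col=6), (row=10, col=5)
  Distance 14: (row=8, col=8), (row=9, col=3), (row=9, col=7), (row=10, col=4), (row=10, col=6), (row=11, col=5)
  Distance 15: (row=8, col=3), (row=9, col=2), (row=10, col=3), (row=10, col=7), (row=11, col=4), (row=11, col=6)
  Distance 16: (row=8, col=2), (row=9, col=1), (row=10, col=2), (row=10, col=8), (row=11, col=7)
  Distance 17: (row=11, col=2), (row=11, col=8)
Total reachable: 92 (grid has 94 open cells total)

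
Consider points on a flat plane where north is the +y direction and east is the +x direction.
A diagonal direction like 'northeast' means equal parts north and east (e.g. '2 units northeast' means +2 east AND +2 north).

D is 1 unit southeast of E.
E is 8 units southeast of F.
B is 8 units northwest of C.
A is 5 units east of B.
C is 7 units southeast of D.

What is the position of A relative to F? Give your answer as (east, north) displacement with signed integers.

Place F at the origin (east=0, north=0).
  E is 8 units southeast of F: delta (east=+8, north=-8); E at (east=8, north=-8).
  D is 1 unit southeast of E: delta (east=+1, north=-1); D at (east=9, north=-9).
  C is 7 units southeast of D: delta (east=+7, north=-7); C at (east=16, north=-16).
  B is 8 units northwest of C: delta (east=-8, north=+8); B at (east=8, north=-8).
  A is 5 units east of B: delta (east=+5, north=+0); A at (east=13, north=-8).
Therefore A relative to F: (east=13, north=-8).

Answer: A is at (east=13, north=-8) relative to F.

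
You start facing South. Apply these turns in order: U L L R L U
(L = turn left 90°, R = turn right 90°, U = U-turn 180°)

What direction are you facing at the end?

Answer: Final heading: North

Derivation:
Start: South
  U (U-turn (180°)) -> North
  L (left (90° counter-clockwise)) -> West
  L (left (90° counter-clockwise)) -> South
  R (right (90° clockwise)) -> West
  L (left (90° counter-clockwise)) -> South
  U (U-turn (180°)) -> North
Final: North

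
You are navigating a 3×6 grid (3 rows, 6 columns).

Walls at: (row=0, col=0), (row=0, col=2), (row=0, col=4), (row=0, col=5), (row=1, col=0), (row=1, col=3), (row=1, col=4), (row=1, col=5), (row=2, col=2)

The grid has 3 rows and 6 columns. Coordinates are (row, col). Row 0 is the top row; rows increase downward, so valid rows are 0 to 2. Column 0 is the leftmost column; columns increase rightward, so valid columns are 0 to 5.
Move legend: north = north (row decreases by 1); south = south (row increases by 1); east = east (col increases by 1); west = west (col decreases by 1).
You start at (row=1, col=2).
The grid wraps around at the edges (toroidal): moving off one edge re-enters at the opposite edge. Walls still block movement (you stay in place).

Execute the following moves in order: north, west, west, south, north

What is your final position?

Start: (row=1, col=2)
  north (north): blocked, stay at (row=1, col=2)
  west (west): (row=1, col=2) -> (row=1, col=1)
  west (west): blocked, stay at (row=1, col=1)
  south (south): (row=1, col=1) -> (row=2, col=1)
  north (north): (row=2, col=1) -> (row=1, col=1)
Final: (row=1, col=1)

Answer: Final position: (row=1, col=1)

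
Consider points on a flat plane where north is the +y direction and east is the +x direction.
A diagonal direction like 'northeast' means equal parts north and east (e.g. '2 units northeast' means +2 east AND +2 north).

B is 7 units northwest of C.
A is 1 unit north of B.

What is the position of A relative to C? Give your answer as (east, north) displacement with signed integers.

Answer: A is at (east=-7, north=8) relative to C.

Derivation:
Place C at the origin (east=0, north=0).
  B is 7 units northwest of C: delta (east=-7, north=+7); B at (east=-7, north=7).
  A is 1 unit north of B: delta (east=+0, north=+1); A at (east=-7, north=8).
Therefore A relative to C: (east=-7, north=8).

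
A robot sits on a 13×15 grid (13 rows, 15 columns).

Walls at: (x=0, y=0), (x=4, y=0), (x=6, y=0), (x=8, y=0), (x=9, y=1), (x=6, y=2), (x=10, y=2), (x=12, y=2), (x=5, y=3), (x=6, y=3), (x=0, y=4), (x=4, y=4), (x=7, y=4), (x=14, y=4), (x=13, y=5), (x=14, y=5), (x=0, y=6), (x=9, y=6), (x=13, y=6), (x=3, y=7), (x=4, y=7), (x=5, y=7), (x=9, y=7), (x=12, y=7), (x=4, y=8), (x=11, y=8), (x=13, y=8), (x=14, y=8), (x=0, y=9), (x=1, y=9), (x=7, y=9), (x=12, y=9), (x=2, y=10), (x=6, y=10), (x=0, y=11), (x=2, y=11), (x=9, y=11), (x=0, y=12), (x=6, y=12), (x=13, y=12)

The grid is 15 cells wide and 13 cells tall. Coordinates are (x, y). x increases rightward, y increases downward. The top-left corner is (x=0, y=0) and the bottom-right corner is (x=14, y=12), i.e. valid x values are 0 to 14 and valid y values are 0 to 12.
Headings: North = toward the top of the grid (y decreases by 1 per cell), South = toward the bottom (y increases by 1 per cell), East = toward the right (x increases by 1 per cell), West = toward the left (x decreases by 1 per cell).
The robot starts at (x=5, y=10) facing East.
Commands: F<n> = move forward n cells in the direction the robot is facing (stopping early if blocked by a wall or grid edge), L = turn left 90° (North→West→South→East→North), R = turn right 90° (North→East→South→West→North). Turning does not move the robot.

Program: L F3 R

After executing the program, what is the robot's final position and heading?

Answer: Final position: (x=5, y=8), facing East

Derivation:
Start: (x=5, y=10), facing East
  L: turn left, now facing North
  F3: move forward 2/3 (blocked), now at (x=5, y=8)
  R: turn right, now facing East
Final: (x=5, y=8), facing East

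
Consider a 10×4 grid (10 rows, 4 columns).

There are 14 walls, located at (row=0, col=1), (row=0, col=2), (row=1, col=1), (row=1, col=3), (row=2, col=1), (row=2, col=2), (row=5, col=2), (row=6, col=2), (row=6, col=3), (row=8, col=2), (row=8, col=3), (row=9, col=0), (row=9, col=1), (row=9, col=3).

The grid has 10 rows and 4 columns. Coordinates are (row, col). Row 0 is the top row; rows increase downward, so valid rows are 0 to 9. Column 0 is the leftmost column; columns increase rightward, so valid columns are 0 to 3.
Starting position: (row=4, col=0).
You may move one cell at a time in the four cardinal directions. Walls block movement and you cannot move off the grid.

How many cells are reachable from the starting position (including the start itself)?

Answer: Reachable cells: 23

Derivation:
BFS flood-fill from (row=4, col=0):
  Distance 0: (row=4, col=0)
  Distance 1: (row=3, col=0), (row=4, col=1), (row=5, col=0)
  Distance 2: (row=2, col=0), (row=3, col=1), (row=4, col=2), (row=5, col=1), (row=6, col=0)
  Distance 3: (row=1, col=0), (row=3, col=2), (row=4, col=3), (row=6, col=1), (row=7, col=0)
  Distance 4: (row=0, col=0), (row=3, col=3), (row=5, col=3), (row=7, col=1), (row=8, col=0)
  Distance 5: (row=2, col=3), (row=7, col=2), (row=8, col=1)
  Distance 6: (row=7, col=3)
Total reachable: 23 (grid has 26 open cells total)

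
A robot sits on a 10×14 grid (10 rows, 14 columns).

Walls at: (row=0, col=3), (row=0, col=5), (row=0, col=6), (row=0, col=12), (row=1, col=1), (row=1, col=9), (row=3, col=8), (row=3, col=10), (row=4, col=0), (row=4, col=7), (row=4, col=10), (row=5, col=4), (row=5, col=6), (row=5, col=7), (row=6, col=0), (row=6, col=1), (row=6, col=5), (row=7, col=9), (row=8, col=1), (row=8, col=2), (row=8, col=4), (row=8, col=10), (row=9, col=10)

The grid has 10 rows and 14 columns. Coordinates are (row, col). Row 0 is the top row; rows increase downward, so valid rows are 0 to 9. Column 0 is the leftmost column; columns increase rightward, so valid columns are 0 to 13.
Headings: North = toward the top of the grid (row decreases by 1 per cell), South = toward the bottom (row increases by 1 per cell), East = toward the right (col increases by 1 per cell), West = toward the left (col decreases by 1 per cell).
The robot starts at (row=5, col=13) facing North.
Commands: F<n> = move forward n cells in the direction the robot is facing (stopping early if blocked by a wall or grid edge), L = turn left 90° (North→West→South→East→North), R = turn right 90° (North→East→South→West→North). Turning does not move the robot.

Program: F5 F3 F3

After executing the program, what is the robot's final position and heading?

Answer: Final position: (row=0, col=13), facing North

Derivation:
Start: (row=5, col=13), facing North
  F5: move forward 5, now at (row=0, col=13)
  F3: move forward 0/3 (blocked), now at (row=0, col=13)
  F3: move forward 0/3 (blocked), now at (row=0, col=13)
Final: (row=0, col=13), facing North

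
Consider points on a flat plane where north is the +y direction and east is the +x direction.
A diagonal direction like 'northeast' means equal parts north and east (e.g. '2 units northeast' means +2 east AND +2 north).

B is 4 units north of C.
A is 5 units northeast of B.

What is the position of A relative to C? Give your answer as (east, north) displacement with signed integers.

Place C at the origin (east=0, north=0).
  B is 4 units north of C: delta (east=+0, north=+4); B at (east=0, north=4).
  A is 5 units northeast of B: delta (east=+5, north=+5); A at (east=5, north=9).
Therefore A relative to C: (east=5, north=9).

Answer: A is at (east=5, north=9) relative to C.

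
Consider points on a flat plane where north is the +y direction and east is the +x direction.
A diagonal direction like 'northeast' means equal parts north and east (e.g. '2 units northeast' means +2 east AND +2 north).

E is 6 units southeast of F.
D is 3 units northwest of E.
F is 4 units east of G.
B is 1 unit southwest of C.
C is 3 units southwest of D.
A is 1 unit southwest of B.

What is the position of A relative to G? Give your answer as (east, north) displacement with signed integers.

Place G at the origin (east=0, north=0).
  F is 4 units east of G: delta (east=+4, north=+0); F at (east=4, north=0).
  E is 6 units southeast of F: delta (east=+6, north=-6); E at (east=10, north=-6).
  D is 3 units northwest of E: delta (east=-3, north=+3); D at (east=7, north=-3).
  C is 3 units southwest of D: delta (east=-3, north=-3); C at (east=4, north=-6).
  B is 1 unit southwest of C: delta (east=-1, north=-1); B at (east=3, north=-7).
  A is 1 unit southwest of B: delta (east=-1, north=-1); A at (east=2, north=-8).
Therefore A relative to G: (east=2, north=-8).

Answer: A is at (east=2, north=-8) relative to G.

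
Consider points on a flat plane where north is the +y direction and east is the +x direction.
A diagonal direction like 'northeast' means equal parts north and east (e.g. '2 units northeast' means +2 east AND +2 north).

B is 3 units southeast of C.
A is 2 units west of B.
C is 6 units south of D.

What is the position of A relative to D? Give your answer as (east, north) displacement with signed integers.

Answer: A is at (east=1, north=-9) relative to D.

Derivation:
Place D at the origin (east=0, north=0).
  C is 6 units south of D: delta (east=+0, north=-6); C at (east=0, north=-6).
  B is 3 units southeast of C: delta (east=+3, north=-3); B at (east=3, north=-9).
  A is 2 units west of B: delta (east=-2, north=+0); A at (east=1, north=-9).
Therefore A relative to D: (east=1, north=-9).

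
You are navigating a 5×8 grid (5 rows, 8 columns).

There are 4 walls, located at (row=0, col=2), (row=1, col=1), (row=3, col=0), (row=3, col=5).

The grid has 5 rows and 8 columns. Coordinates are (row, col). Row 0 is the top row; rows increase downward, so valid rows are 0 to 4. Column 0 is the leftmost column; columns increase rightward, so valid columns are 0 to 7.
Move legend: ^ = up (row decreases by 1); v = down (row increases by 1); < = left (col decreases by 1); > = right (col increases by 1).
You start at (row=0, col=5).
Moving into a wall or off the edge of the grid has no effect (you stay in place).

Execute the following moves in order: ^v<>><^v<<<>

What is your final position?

Start: (row=0, col=5)
  ^ (up): blocked, stay at (row=0, col=5)
  v (down): (row=0, col=5) -> (row=1, col=5)
  < (left): (row=1, col=5) -> (row=1, col=4)
  > (right): (row=1, col=4) -> (row=1, col=5)
  > (right): (row=1, col=5) -> (row=1, col=6)
  < (left): (row=1, col=6) -> (row=1, col=5)
  ^ (up): (row=1, col=5) -> (row=0, col=5)
  v (down): (row=0, col=5) -> (row=1, col=5)
  < (left): (row=1, col=5) -> (row=1, col=4)
  < (left): (row=1, col=4) -> (row=1, col=3)
  < (left): (row=1, col=3) -> (row=1, col=2)
  > (right): (row=1, col=2) -> (row=1, col=3)
Final: (row=1, col=3)

Answer: Final position: (row=1, col=3)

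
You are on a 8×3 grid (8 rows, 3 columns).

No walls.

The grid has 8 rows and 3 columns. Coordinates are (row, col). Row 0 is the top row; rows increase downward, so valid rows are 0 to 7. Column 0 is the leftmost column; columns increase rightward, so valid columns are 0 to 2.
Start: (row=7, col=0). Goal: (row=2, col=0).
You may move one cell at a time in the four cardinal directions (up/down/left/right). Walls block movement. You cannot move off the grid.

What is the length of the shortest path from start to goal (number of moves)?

BFS from (row=7, col=0) until reaching (row=2, col=0):
  Distance 0: (row=7, col=0)
  Distance 1: (row=6, col=0), (row=7, col=1)
  Distance 2: (row=5, col=0), (row=6, col=1), (row=7, col=2)
  Distance 3: (row=4, col=0), (row=5, col=1), (row=6, col=2)
  Distance 4: (row=3, col=0), (row=4, col=1), (row=5, col=2)
  Distance 5: (row=2, col=0), (row=3, col=1), (row=4, col=2)  <- goal reached here
One shortest path (5 moves): (row=7, col=0) -> (row=6, col=0) -> (row=5, col=0) -> (row=4, col=0) -> (row=3, col=0) -> (row=2, col=0)

Answer: Shortest path length: 5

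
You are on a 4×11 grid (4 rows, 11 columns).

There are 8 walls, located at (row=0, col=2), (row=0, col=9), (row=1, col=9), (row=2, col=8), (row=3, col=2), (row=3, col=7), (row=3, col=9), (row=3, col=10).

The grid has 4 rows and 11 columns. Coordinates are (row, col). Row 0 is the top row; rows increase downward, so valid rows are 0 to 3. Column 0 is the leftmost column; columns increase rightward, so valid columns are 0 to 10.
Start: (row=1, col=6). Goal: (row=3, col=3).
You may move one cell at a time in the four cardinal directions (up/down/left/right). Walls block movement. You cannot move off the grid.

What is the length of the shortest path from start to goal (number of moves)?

BFS from (row=1, col=6) until reaching (row=3, col=3):
  Distance 0: (row=1, col=6)
  Distance 1: (row=0, col=6), (row=1, col=5), (row=1, col=7), (row=2, col=6)
  Distance 2: (row=0, col=5), (row=0, col=7), (row=1, col=4), (row=1, col=8), (row=2, col=5), (row=2, col=7), (row=3, col=6)
  Distance 3: (row=0, col=4), (row=0, col=8), (row=1, col=3), (row=2, col=4), (row=3, col=5)
  Distance 4: (row=0, col=3), (row=1, col=2), (row=2, col=3), (row=3, col=4)
  Distance 5: (row=1, col=1), (row=2, col=2), (row=3, col=3)  <- goal reached here
One shortest path (5 moves): (row=1, col=6) -> (row=1, col=5) -> (row=1, col=4) -> (row=1, col=3) -> (row=2, col=3) -> (row=3, col=3)

Answer: Shortest path length: 5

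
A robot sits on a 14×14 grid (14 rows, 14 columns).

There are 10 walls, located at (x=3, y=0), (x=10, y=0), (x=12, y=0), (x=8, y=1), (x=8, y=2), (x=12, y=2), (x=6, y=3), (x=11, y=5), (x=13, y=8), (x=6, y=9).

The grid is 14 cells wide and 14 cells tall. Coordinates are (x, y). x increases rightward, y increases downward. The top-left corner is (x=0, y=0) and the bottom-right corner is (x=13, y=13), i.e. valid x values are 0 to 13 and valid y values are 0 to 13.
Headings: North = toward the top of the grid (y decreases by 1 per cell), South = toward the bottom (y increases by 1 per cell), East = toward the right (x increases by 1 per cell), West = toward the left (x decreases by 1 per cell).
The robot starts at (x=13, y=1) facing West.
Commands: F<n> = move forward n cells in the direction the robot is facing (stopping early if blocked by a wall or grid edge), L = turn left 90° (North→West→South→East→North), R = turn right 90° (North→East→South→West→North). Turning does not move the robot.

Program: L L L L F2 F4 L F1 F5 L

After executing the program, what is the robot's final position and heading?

Answer: Final position: (x=9, y=7), facing East

Derivation:
Start: (x=13, y=1), facing West
  L: turn left, now facing South
  L: turn left, now facing East
  L: turn left, now facing North
  L: turn left, now facing West
  F2: move forward 2, now at (x=11, y=1)
  F4: move forward 2/4 (blocked), now at (x=9, y=1)
  L: turn left, now facing South
  F1: move forward 1, now at (x=9, y=2)
  F5: move forward 5, now at (x=9, y=7)
  L: turn left, now facing East
Final: (x=9, y=7), facing East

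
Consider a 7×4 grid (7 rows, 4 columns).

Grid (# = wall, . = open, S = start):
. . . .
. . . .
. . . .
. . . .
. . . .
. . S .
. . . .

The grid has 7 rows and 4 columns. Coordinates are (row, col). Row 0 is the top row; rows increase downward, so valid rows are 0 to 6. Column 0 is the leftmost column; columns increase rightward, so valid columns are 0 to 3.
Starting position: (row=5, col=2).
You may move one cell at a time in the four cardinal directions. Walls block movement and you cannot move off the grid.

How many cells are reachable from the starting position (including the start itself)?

Answer: Reachable cells: 28

Derivation:
BFS flood-fill from (row=5, col=2):
  Distance 0: (row=5, col=2)
  Distance 1: (row=4, col=2), (row=5, col=1), (row=5, col=3), (row=6, col=2)
  Distance 2: (row=3, col=2), (row=4, col=1), (row=4, col=3), (row=5, col=0), (row=6, col=1), (row=6, col=3)
  Distance 3: (row=2, col=2), (row=3, col=1), (row=3, col=3), (row=4, col=0), (row=6, col=0)
  Distance 4: (row=1, col=2), (row=2, col=1), (row=2, col=3), (row=3, col=0)
  Distance 5: (row=0, col=2), (row=1, col=1), (row=1, col=3), (row=2, col=0)
  Distance 6: (row=0, col=1), (row=0, col=3), (row=1, col=0)
  Distance 7: (row=0, col=0)
Total reachable: 28 (grid has 28 open cells total)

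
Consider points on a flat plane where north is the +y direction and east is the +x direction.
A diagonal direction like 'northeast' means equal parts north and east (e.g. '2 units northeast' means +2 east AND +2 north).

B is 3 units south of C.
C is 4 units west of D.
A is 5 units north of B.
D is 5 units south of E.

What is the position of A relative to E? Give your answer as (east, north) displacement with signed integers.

Place E at the origin (east=0, north=0).
  D is 5 units south of E: delta (east=+0, north=-5); D at (east=0, north=-5).
  C is 4 units west of D: delta (east=-4, north=+0); C at (east=-4, north=-5).
  B is 3 units south of C: delta (east=+0, north=-3); B at (east=-4, north=-8).
  A is 5 units north of B: delta (east=+0, north=+5); A at (east=-4, north=-3).
Therefore A relative to E: (east=-4, north=-3).

Answer: A is at (east=-4, north=-3) relative to E.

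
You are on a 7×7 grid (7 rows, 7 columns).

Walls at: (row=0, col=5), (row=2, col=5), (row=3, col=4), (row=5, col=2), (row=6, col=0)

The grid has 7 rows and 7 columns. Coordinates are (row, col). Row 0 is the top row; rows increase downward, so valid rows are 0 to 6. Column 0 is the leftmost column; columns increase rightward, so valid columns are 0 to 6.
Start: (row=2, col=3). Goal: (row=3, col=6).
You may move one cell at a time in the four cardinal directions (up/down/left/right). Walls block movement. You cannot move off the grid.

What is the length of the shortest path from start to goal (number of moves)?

BFS from (row=2, col=3) until reaching (row=3, col=6):
  Distance 0: (row=2, col=3)
  Distance 1: (row=1, col=3), (row=2, col=2), (row=2, col=4), (row=3, col=3)
  Distance 2: (row=0, col=3), (row=1, col=2), (row=1, col=4), (row=2, col=1), (row=3, col=2), (row=4, col=3)
  Distance 3: (row=0, col=2), (row=0, col=4), (row=1, col=1), (row=1, col=5), (row=2, col=0), (row=3, col=1), (row=4, col=2), (row=4, col=4), (row=5, col=3)
  Distance 4: (row=0, col=1), (row=1, col=0), (row=1, col=6), (row=3, col=0), (row=4, col=1), (row=4, col=5), (row=5, col=4), (row=6, col=3)
  Distance 5: (row=0, col=0), (row=0, col=6), (row=2, col=6), (row=3, col=5), (row=4, col=0), (row=4, col=6), (row=5, col=1), (row=5, col=5), (row=6, col=2), (row=6, col=4)
  Distance 6: (row=3, col=6), (row=5, col=0), (row=5, col=6), (row=6, col=1), (row=6, col=5)  <- goal reached here
One shortest path (6 moves): (row=2, col=3) -> (row=2, col=4) -> (row=1, col=4) -> (row=1, col=5) -> (row=1, col=6) -> (row=2, col=6) -> (row=3, col=6)

Answer: Shortest path length: 6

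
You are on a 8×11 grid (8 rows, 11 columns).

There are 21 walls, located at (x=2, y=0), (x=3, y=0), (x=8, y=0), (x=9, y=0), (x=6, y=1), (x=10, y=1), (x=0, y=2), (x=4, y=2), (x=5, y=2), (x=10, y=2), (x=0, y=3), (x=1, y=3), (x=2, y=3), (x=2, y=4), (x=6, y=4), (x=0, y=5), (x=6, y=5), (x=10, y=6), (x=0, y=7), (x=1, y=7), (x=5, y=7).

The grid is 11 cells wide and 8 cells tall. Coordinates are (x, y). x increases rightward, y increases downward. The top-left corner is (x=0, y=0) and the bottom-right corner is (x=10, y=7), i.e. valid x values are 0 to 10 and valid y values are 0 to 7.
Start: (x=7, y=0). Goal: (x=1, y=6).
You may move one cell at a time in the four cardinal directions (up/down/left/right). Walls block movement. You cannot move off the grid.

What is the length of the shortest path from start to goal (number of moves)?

Answer: Shortest path length: 12

Derivation:
BFS from (x=7, y=0) until reaching (x=1, y=6):
  Distance 0: (x=7, y=0)
  Distance 1: (x=6, y=0), (x=7, y=1)
  Distance 2: (x=5, y=0), (x=8, y=1), (x=7, y=2)
  Distance 3: (x=4, y=0), (x=5, y=1), (x=9, y=1), (x=6, y=2), (x=8, y=2), (x=7, y=3)
  Distance 4: (x=4, y=1), (x=9, y=2), (x=6, y=3), (x=8, y=3), (x=7, y=4)
  Distance 5: (x=3, y=1), (x=5, y=3), (x=9, y=3), (x=8, y=4), (x=7, y=5)
  Distance 6: (x=2, y=1), (x=3, y=2), (x=4, y=3), (x=10, y=3), (x=5, y=4), (x=9, y=4), (x=8, y=5), (x=7, y=6)
  Distance 7: (x=1, y=1), (x=2, y=2), (x=3, y=3), (x=4, y=4), (x=10, y=4), (x=5, y=5), (x=9, y=5), (x=6, y=6), (x=8, y=6), (x=7, y=7)
  Distance 8: (x=1, y=0), (x=0, y=1), (x=1, y=2), (x=3, y=4), (x=4, y=5), (x=10, y=5), (x=5, y=6), (x=9, y=6), (x=6, y=7), (x=8, y=7)
  Distance 9: (x=0, y=0), (x=3, y=5), (x=4, y=6), (x=9, y=7)
  Distance 10: (x=2, y=5), (x=3, y=6), (x=4, y=7), (x=10, y=7)
  Distance 11: (x=1, y=5), (x=2, y=6), (x=3, y=7)
  Distance 12: (x=1, y=4), (x=1, y=6), (x=2, y=7)  <- goal reached here
One shortest path (12 moves): (x=7, y=0) -> (x=6, y=0) -> (x=5, y=0) -> (x=4, y=0) -> (x=4, y=1) -> (x=3, y=1) -> (x=3, y=2) -> (x=3, y=3) -> (x=3, y=4) -> (x=3, y=5) -> (x=2, y=5) -> (x=1, y=5) -> (x=1, y=6)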